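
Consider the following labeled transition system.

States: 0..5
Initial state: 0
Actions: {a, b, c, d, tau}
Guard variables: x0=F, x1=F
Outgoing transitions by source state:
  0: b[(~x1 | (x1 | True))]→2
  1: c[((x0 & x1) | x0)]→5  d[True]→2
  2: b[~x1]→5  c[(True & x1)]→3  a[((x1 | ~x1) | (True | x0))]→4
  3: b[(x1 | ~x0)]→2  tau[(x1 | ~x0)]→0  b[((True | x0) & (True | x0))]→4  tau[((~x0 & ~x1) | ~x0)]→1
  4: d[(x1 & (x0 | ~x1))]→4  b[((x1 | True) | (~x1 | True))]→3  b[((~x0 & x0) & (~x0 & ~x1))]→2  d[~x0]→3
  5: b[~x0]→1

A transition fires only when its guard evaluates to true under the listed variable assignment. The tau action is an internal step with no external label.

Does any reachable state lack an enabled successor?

Reach set: {0,1,2,3,4,5}
  0: b→2  [1 out]
  1: d→2  [1 out]
  2: a→4  b→5  [2 out]
  3: b→2  b→4  tau→0  tau→1  [4 out]
  4: b→3  d→3  [2 out]
  5: b→1  [1 out]

Answer: DEADLOCK-FREE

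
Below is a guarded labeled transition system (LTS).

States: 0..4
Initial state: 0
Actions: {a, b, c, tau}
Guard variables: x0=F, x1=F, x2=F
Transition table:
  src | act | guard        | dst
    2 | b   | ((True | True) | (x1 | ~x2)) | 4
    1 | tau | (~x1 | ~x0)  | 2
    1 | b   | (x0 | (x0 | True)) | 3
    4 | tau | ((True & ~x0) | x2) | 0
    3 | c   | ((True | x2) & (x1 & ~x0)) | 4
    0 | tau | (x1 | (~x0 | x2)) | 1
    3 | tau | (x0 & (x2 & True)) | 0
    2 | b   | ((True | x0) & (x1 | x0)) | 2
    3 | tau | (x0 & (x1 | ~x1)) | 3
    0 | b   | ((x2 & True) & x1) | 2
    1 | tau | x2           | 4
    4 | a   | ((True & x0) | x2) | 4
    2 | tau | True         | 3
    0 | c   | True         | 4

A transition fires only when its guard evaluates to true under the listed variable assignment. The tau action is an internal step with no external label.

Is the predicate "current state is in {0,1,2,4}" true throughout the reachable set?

Answer: INVARIANT VIOLATED at state 3

Analysis:
Inv-set: {0,1,2,4}
Reach set: {0,1,2,3,4}
  0: ok
  1: ok
  2: ok
  3: outside
  4: ok
reach 3 via tau·b — violates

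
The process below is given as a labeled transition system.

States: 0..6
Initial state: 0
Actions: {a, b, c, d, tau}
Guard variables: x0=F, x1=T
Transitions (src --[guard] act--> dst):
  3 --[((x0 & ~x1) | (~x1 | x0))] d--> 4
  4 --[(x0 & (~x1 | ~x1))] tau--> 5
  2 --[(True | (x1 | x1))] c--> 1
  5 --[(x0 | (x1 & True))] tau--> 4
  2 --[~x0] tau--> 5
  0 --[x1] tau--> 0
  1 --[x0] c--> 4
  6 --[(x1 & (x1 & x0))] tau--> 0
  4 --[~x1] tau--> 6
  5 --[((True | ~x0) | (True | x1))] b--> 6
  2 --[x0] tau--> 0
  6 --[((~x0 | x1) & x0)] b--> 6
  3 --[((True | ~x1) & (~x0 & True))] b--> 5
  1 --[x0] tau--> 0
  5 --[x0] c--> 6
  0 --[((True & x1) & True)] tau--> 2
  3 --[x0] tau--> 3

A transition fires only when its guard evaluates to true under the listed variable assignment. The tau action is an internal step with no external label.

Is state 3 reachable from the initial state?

7 transition(s) survive guard evaluation.
L0 = {0}
L1 = {2}  cumulative {0,2}
L2 = {1,5}  cumulative {0,1,2,5}
L3 = {4,6}  cumulative {0,1,2,4,5,6}
Reach set: {0,1,2,4,5,6}

Answer: UNREACHABLE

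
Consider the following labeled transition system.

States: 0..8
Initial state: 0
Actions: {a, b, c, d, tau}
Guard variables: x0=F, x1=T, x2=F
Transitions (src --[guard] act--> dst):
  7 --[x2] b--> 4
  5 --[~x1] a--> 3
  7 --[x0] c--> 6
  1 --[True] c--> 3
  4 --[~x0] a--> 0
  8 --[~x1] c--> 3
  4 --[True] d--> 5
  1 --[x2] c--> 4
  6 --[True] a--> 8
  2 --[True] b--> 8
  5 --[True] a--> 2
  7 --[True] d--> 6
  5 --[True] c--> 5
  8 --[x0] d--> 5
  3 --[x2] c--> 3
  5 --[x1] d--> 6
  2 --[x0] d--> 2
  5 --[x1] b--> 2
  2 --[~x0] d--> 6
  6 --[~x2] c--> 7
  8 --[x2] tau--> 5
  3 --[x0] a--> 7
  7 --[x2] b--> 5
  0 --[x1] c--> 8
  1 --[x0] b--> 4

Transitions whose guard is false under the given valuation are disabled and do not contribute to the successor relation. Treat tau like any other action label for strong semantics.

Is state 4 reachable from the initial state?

Answer: UNREACHABLE

Analysis:
After dropping false guards: 13 live edges.
L0 = {0}
L1 = {8}  total {0,8}
Reach set: {0,8}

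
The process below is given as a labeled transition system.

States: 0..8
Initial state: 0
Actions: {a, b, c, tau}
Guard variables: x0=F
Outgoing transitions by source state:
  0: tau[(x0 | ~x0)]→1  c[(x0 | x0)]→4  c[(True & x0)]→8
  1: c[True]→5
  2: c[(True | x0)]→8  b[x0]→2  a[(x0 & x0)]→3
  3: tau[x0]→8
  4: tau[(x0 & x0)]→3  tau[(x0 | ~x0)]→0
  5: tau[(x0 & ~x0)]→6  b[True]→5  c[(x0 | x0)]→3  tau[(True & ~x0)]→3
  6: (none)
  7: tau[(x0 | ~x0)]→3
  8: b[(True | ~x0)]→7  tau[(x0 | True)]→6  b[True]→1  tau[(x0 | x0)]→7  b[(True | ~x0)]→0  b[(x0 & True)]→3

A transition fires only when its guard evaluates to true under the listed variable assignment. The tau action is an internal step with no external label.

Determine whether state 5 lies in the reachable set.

Guard filter leaves 11 enabled edge(s).
L0 = {0}
L1 = {1}  now seen {0,1}
L2 = {5}  now seen {0,1,5}
L3 = {3}  now seen {0,1,3,5}
Reach set: {0,1,3,5}
witness 5: tau·c

Answer: REACHABLE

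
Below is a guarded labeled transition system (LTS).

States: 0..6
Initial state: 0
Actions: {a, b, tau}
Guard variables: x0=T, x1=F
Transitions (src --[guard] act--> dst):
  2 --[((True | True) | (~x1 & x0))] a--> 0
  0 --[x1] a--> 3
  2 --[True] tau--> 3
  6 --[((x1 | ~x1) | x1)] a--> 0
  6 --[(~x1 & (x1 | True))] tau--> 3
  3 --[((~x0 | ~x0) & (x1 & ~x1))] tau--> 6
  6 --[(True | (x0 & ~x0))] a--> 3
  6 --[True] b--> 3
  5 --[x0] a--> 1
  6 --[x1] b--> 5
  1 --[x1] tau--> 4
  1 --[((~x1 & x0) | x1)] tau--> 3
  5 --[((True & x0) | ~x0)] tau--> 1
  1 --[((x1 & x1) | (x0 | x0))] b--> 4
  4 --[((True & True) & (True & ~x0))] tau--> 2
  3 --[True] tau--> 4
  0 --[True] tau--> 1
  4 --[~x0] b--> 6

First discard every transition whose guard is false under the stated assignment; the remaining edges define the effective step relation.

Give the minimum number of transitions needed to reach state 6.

Answer: UNREACHABLE

Analysis:
BFS to 6:
  L0 = {0}
  L1 = {1}
  L2 = {3,4}
6 never appears.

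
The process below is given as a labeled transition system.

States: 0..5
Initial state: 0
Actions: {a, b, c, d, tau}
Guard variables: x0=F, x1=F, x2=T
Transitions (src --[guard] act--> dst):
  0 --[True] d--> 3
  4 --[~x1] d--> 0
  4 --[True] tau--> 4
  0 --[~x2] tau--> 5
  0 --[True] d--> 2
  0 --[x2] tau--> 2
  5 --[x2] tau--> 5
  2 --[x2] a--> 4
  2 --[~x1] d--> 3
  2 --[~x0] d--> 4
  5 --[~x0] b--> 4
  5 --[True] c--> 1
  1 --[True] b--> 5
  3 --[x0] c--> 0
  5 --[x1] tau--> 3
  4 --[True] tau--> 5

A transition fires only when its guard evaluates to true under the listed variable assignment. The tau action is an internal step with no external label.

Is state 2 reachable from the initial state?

Guard filter leaves 13 enabled edge(s).
Layer 0: {0}
Layer 1: {2,3}  total {0,2,3}
Layer 2: {4}  total {0,2,3,4}
Layer 3: {5}  total {0,2,3,4,5}
Layer 4: {1}  total {0,1,2,3,4,5}
Reach set: {0,1,2,3,4,5}
Path to 2: d

Answer: REACHABLE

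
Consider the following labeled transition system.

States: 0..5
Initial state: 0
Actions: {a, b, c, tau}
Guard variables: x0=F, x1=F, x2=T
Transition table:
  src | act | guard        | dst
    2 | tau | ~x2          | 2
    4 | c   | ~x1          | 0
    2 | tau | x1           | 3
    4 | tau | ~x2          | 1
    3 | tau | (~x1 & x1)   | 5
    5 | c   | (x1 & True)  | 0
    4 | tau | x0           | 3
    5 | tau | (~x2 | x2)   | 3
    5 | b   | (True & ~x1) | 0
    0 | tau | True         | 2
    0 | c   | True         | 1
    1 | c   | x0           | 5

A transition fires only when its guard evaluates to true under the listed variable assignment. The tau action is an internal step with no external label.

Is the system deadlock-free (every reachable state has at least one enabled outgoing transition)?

Reach set: {0,1,2}
  0: c→1  tau→2  [deg 2]
  1: ∅  [no exit]
  2: ∅  [no exit]
witness 1: c

Answer: DEADLOCK at state 1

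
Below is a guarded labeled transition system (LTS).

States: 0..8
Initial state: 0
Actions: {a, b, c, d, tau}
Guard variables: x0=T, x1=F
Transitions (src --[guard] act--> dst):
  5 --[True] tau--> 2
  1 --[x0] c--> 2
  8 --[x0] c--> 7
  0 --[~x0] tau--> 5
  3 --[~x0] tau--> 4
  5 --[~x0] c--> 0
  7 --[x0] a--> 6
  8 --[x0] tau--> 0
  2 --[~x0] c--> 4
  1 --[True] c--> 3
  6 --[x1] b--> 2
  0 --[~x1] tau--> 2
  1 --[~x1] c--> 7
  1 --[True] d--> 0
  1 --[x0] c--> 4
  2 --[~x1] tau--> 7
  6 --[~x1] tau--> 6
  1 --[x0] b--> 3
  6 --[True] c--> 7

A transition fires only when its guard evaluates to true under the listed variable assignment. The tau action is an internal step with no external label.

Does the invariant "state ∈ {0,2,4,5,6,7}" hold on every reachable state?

Safe = {0,2,4,5,6,7}
Reachable = {0,2,6,7}
  0: ✓
  2: ✓
  6: ✓
  7: ✓

Answer: INVARIANT HOLDS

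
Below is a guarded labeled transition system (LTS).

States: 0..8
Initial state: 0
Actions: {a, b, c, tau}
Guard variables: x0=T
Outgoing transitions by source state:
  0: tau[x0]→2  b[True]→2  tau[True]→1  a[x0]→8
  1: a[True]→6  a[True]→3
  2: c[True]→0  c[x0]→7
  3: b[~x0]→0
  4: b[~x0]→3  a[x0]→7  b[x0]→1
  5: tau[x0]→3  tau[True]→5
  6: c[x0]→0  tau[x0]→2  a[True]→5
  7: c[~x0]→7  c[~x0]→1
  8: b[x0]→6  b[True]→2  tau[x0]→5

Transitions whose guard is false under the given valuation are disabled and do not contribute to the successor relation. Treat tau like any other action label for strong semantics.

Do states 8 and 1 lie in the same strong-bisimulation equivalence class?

Answer: NOT BISIMILAR

Trace:
Compute ~ classes (split until stable):
  π0 = {{0,1,2,3,4,5,6,7,8}}
  π1 = {{0},{1},{2},{3,7},{4},{5},{6},{8}}
stable after 2 split(s): 8 block(s)
class of 8: {8}; class of 1: {1}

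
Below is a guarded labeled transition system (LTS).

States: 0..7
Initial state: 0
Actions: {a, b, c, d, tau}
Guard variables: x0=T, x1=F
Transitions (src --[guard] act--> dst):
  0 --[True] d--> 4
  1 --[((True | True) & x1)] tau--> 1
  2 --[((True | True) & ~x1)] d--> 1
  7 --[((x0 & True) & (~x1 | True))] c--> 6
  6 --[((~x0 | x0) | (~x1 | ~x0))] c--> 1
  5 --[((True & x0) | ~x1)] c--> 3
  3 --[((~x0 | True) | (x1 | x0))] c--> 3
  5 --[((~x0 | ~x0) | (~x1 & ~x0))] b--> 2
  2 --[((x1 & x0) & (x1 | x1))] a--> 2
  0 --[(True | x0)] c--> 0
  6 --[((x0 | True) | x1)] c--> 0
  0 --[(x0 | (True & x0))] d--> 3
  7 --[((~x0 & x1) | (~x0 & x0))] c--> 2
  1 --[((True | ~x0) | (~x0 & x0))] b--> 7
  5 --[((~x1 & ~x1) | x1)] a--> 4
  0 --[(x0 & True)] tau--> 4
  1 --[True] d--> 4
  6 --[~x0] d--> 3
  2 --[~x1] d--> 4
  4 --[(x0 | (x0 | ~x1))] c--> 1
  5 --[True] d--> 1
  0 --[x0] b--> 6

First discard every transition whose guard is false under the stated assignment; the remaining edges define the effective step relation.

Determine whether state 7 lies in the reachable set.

Answer: REACHABLE

Analysis:
Guard filter leaves 17 enabled edge(s).
depth 0: {0}
depth 1: {3,4,6}  total {0,3,4,6}
depth 2: {1}  total {0,1,3,4,6}
depth 3: {7}  total {0,1,3,4,6,7}
R = {0,1,3,4,6,7}
trace reaching 7: d·c·b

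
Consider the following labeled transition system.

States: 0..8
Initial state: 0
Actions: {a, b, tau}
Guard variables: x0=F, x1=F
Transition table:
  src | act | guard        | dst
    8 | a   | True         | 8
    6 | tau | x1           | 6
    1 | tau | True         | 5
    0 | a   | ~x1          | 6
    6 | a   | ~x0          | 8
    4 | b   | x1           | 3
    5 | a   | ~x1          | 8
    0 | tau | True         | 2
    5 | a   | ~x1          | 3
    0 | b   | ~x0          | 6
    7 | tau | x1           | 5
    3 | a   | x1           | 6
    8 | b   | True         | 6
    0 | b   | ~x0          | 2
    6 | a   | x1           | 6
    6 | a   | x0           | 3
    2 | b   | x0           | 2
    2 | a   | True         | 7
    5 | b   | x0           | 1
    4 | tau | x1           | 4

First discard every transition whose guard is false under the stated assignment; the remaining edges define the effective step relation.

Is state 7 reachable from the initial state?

Guard filter leaves 11 enabled edge(s).
depth 0: {0}
depth 1: {2,6}  cumulative {0,2,6}
depth 2: {7,8}  cumulative {0,2,6,7,8}
Reachable = {0,2,6,7,8}
witness 7: tau·a

Answer: REACHABLE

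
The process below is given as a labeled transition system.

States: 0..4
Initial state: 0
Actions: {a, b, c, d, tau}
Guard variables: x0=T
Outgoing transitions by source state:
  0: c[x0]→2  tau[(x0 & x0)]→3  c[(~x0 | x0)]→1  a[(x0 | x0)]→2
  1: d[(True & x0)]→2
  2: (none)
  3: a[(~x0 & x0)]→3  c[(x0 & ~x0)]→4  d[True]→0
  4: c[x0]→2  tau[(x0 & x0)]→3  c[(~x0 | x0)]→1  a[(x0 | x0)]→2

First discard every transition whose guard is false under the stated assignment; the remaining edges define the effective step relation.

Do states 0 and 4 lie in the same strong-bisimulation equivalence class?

Refine partition for ~:
  π0 = {{0,1,2,3,4}}
  π1 = {{0,4},{1,3},{2}}
  π2 = {{0,4},{1},{2},{3}}
stable after 3 split(s): 4 block(s)
[0]={0,4}  [4]={0,4}

Answer: BISIMILAR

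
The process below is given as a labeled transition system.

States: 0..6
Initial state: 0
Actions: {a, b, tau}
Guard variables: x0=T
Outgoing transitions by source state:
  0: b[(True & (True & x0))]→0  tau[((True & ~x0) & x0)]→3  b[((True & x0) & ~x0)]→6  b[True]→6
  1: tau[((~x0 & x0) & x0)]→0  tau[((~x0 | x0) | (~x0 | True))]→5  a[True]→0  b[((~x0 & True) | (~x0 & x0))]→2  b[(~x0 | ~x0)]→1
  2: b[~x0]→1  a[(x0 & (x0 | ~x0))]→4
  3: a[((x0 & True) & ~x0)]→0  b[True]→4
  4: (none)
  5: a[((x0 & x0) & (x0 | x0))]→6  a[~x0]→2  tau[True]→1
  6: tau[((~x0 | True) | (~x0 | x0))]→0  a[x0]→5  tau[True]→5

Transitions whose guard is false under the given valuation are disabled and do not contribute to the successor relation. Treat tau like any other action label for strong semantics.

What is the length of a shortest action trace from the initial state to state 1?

BFS to 1:
  Layer 0: {0}
  Layer 1: {6}
  Layer 2: {5}
  Layer 3: {1}
first hit 1 at d=3 via b·a·tau

Answer: 3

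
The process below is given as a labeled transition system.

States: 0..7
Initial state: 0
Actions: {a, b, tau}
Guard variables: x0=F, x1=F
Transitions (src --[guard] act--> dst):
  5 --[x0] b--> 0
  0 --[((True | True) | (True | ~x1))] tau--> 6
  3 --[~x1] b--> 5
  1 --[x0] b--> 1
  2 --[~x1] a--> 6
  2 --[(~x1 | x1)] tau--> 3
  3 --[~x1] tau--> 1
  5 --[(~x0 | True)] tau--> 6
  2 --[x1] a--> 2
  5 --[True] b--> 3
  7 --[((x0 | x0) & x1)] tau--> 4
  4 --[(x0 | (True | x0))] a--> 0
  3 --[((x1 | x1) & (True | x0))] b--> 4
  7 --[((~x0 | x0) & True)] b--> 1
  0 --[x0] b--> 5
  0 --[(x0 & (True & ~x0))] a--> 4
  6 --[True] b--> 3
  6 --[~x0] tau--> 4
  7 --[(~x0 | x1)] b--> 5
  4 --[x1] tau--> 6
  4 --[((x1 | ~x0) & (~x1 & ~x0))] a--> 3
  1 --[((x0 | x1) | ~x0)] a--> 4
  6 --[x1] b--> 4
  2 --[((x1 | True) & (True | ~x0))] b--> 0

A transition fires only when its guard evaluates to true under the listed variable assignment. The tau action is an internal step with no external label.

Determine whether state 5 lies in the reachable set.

After dropping false guards: 15 live edges.
Layer 0: {0}
Layer 1: {6}  total {0,6}
Layer 2: {3,4}  total {0,3,4,6}
Layer 3: {1,5}  total {0,1,3,4,5,6}
Reach set: {0,1,3,4,5,6}
trace reaching 5: tau·b·b

Answer: REACHABLE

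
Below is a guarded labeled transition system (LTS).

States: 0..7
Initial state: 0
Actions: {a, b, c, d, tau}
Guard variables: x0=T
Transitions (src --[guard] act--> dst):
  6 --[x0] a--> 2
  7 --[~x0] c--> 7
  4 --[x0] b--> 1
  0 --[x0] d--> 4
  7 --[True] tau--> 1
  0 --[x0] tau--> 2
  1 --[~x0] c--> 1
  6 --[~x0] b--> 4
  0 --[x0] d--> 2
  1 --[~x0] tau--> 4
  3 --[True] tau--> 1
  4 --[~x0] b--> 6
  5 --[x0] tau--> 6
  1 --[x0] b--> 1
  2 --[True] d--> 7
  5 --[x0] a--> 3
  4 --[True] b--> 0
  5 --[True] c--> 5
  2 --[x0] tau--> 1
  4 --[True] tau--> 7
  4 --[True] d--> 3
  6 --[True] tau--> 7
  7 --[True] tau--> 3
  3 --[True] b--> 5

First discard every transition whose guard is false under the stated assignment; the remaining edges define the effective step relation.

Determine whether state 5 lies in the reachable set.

Guard filter leaves 19 enabled edge(s).
Layer 0: {0}
Layer 1: {2,4}  now seen {0,2,4}
Layer 2: {1,3,7}  now seen {0,1,2,3,4,7}
Layer 3: {5}  now seen {0,1,2,3,4,5,7}
Layer 4: {6}  now seen {0,1,2,3,4,5,6,7}
Reach set: {0,1,2,3,4,5,6,7}
Path to 5: d·d·b

Answer: REACHABLE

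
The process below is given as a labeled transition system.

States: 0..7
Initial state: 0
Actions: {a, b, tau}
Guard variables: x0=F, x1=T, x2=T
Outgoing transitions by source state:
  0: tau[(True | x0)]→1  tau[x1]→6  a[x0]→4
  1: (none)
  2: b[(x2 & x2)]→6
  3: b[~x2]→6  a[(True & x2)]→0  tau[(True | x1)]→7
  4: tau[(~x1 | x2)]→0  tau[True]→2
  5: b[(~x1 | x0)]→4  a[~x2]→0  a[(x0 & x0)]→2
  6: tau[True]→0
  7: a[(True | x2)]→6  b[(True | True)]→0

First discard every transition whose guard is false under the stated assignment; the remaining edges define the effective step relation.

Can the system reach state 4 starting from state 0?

Answer: UNREACHABLE

Analysis:
Guard filter leaves 10 enabled edge(s).
depth 0: {0}
depth 1: {1,6}  now seen {0,1,6}
R = {0,1,6}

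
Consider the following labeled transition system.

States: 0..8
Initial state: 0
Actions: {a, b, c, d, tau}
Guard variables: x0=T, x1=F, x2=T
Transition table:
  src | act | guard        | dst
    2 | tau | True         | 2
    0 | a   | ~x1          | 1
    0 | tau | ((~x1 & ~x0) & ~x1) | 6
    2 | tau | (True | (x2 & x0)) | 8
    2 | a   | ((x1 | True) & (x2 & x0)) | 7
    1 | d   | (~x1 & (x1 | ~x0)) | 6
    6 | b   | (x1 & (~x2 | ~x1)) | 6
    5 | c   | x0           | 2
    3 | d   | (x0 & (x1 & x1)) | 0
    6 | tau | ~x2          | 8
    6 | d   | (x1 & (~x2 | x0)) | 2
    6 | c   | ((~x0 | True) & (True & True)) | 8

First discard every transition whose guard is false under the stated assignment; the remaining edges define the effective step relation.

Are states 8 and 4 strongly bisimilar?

Answer: BISIMILAR

Trace:
Bisimulation quotient by refinement:
  π0 = {{0,1,2,3,4,5,6,7,8}}
  π1 = {{0},{1,3,4,7,8},{2},{5,6}}
  π2 = {{0},{1,3,4,7,8},{2},{5},{6}}
5 equivalence class(es) (converged in 3)
8∈{1,3,4,7,8}, 4∈{1,3,4,7,8}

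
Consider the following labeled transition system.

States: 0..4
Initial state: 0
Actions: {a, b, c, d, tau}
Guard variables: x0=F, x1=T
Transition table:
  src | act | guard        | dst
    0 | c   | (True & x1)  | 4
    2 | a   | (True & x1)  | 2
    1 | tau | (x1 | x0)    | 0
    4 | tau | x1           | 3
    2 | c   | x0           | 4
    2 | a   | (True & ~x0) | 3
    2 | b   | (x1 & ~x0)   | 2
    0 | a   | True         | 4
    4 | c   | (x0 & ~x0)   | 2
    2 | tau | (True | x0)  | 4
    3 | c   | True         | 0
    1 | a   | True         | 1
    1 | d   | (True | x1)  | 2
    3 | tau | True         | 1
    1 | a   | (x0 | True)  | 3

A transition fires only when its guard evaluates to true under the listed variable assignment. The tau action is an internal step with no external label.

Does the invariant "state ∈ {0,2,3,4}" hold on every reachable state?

Answer: INVARIANT VIOLATED at state 1

Working:
Allowed set {0,2,3,4}
Reach set: {0,1,2,3,4}
  0: ok
  1: VIOLATES
  2: ok
  3: ok
  4: ok
reach 1 via c·tau·tau — violates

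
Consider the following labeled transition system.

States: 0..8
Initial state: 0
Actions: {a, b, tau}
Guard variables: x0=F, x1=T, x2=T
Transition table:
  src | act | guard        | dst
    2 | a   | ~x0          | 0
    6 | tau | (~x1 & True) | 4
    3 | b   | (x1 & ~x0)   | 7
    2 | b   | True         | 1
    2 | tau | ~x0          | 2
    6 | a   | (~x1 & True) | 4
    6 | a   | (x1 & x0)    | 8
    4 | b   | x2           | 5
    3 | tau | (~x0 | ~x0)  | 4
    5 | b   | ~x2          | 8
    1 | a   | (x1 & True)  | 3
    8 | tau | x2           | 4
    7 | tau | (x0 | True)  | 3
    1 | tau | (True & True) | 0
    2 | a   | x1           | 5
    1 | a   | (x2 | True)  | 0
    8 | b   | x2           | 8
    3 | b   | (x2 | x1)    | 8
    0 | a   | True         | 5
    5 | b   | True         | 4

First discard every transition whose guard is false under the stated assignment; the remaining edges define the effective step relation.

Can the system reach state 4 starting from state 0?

Answer: REACHABLE

Analysis:
Guard filter leaves 16 enabled edge(s).
Layer 0: {0}
Layer 1: {5}  total {0,5}
Layer 2: {4}  total {0,4,5}
R = {0,4,5}
witness 4: a·b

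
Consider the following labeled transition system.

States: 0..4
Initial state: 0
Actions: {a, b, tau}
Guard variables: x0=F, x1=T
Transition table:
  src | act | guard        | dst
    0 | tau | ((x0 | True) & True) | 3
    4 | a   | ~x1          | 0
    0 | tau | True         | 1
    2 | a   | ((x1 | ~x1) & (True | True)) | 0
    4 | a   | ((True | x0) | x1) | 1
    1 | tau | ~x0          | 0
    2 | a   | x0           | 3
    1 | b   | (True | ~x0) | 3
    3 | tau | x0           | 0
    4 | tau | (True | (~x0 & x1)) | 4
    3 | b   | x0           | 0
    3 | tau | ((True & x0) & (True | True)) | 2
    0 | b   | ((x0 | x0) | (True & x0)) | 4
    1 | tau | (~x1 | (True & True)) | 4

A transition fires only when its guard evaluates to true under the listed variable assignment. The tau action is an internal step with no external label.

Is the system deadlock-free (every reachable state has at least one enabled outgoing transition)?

Answer: DEADLOCK at state 3

Working:
R = {0,1,3,4}
  0: tau→1  tau→3  [2 out]
  1: b→3  tau→0  tau→4  [3 out]
  3: ∅  [no exit]
  4: a→1  tau→4  [2 out]
Path to 3: tau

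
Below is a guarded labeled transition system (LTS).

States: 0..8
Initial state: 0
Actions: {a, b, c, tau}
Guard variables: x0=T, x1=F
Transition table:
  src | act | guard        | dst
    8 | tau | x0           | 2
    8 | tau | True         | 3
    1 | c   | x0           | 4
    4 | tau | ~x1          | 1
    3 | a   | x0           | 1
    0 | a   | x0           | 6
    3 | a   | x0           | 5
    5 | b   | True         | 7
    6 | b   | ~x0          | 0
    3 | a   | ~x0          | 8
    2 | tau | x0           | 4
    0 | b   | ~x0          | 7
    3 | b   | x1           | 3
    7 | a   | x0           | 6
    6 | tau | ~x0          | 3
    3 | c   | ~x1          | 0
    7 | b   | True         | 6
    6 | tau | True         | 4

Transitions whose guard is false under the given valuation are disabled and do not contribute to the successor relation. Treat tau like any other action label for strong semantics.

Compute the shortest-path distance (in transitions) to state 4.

Answer: 2

Trace:
BFS to 4:
  Layer 0: {0}
  Layer 1: {6}
  Layer 2: {4}
first hit 4 at d=2 via a·tau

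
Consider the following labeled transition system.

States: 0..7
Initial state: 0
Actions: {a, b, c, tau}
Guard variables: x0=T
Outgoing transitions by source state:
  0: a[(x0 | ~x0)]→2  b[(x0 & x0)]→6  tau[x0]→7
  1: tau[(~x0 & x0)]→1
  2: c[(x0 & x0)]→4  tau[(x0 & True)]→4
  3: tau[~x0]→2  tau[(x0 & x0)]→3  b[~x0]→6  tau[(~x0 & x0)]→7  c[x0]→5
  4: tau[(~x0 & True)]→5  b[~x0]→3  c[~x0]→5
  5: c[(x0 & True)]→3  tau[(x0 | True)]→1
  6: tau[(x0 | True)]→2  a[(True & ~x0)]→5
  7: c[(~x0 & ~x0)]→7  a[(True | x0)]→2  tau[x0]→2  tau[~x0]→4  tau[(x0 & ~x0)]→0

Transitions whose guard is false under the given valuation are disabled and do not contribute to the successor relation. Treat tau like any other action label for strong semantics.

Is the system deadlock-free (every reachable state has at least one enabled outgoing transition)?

Reach set: {0,2,4,6,7}
  0: a→2  b→6  tau→7  [deg 3]
  2: c→4  tau→4  [deg 2]
  4: ∅  [no exit]
  6: tau→2  [deg 1]
  7: a→2  tau→2  [deg 2]
witness 4: a·c

Answer: DEADLOCK at state 4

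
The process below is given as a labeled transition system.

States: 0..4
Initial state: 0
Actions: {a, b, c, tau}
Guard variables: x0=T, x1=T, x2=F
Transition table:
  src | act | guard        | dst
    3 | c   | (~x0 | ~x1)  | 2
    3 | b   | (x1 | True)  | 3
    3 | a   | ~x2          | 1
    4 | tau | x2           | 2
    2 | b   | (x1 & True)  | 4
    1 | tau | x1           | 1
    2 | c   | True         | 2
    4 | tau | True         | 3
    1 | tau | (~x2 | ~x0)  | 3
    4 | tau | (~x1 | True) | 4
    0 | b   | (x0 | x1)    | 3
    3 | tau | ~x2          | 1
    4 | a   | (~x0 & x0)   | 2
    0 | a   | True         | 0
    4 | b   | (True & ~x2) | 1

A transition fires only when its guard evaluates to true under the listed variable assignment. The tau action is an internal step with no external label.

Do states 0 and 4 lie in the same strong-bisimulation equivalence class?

Refine partition for ~:
  round 0: {{0,1,2,3,4}}
  round 1: {{0},{1},{2},{3},{4}}
5 equivalence class(es) (converged in 2)
[0]={0}  [4]={4}

Answer: NOT BISIMILAR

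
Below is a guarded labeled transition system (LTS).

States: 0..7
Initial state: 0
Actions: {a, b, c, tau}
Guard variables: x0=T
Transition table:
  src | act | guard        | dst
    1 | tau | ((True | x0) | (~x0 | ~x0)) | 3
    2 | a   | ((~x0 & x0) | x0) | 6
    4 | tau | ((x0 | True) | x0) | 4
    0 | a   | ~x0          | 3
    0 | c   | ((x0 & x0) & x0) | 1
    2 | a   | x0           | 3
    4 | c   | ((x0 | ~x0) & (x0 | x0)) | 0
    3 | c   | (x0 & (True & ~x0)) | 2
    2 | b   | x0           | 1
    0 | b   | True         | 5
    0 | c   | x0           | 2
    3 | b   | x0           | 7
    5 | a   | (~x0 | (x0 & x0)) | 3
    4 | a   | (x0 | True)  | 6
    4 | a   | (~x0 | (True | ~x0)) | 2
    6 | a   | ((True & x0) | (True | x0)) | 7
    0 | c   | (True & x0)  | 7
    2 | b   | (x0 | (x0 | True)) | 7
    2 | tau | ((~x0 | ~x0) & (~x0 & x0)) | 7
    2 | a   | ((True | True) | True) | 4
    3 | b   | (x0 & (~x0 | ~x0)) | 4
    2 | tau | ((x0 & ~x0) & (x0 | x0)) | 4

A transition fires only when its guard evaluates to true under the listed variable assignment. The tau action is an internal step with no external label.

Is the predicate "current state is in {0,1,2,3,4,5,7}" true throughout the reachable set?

Answer: INVARIANT VIOLATED at state 6

Analysis:
Allowed set {0,1,2,3,4,5,7}
Reach set: {0,1,2,3,4,5,6,7}
  0: ✓
  1: ✓
  2: ✓
  3: ✓
  4: ✓
  5: ✓
  6: VIOLATES
  7: ✓
counterexample path to 6: c·a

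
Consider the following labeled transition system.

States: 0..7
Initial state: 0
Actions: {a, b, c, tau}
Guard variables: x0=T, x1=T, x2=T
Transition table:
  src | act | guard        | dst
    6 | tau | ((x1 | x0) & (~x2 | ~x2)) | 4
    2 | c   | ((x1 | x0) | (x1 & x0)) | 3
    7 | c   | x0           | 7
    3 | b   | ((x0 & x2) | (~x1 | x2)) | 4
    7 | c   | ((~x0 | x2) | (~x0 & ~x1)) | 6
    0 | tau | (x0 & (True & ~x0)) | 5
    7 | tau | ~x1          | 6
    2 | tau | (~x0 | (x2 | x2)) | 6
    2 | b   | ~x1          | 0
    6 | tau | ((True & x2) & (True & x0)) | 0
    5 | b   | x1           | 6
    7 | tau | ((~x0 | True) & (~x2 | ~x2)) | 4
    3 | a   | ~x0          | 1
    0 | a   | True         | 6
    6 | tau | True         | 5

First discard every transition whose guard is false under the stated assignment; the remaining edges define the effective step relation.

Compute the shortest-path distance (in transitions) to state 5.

Answer: 2

Working:
Layered search for 5:
  depth 0: {0}
  depth 1: {6}
  depth 2: {5}
depth(5)=2, e.g. a·tau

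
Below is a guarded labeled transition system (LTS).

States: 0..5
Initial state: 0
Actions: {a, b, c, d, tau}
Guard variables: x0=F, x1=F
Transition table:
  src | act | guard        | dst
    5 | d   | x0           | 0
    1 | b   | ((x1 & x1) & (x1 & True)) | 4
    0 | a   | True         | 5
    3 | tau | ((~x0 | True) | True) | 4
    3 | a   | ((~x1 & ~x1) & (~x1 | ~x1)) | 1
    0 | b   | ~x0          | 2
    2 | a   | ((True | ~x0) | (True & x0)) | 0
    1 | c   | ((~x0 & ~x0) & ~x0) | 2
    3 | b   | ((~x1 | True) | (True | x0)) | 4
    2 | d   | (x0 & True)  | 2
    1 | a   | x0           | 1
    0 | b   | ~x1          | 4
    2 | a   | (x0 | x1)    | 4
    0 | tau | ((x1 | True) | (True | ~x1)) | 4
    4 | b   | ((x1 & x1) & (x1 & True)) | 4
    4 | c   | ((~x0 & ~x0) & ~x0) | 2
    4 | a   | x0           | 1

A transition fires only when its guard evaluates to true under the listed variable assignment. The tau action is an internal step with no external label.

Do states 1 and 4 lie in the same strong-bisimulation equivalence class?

Answer: BISIMILAR

Working:
Compute ~ classes (split until stable):
  P[0] = {{0,1,2,3,4,5}}
  P[1] = {{0,3},{1,4},{2},{5}}
  P[2] = {{0},{1,4},{2},{3},{5}}
5 equivalence class(es) (converged in 3)
class of 1: {1,4}; class of 4: {1,4}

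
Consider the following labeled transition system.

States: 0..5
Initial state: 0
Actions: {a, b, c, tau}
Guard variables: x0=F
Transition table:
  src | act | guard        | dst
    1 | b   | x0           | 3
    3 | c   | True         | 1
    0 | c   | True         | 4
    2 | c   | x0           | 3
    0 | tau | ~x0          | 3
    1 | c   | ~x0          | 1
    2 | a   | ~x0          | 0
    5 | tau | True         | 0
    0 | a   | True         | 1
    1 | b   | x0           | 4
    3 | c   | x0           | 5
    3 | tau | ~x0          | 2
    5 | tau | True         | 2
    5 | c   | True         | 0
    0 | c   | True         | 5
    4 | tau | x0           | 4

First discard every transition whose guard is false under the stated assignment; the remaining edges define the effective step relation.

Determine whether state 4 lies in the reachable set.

11 transition(s) survive guard evaluation.
L0 = {0}
L1 = {1,3,4,5}  cumulative {0,1,3,4,5}
L2 = {2}  cumulative {0,1,2,3,4,5}
R = {0,1,2,3,4,5}
Path to 4: c

Answer: REACHABLE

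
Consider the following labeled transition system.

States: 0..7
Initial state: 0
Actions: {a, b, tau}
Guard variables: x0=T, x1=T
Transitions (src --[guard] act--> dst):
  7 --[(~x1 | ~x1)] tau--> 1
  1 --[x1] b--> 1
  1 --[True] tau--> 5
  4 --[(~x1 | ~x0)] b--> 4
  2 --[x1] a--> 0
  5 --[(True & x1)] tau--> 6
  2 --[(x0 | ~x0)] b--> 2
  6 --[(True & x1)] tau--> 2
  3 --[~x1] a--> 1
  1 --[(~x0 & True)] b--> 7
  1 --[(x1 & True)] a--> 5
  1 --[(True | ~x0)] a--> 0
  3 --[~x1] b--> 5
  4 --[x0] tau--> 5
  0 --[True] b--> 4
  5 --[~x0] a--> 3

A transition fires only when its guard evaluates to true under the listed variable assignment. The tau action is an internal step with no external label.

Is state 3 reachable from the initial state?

10 transition(s) survive guard evaluation.
Layer 0: {0}
Layer 1: {4}  total {0,4}
Layer 2: {5}  total {0,4,5}
Layer 3: {6}  total {0,4,5,6}
Layer 4: {2}  total {0,2,4,5,6}
Reach set: {0,2,4,5,6}

Answer: UNREACHABLE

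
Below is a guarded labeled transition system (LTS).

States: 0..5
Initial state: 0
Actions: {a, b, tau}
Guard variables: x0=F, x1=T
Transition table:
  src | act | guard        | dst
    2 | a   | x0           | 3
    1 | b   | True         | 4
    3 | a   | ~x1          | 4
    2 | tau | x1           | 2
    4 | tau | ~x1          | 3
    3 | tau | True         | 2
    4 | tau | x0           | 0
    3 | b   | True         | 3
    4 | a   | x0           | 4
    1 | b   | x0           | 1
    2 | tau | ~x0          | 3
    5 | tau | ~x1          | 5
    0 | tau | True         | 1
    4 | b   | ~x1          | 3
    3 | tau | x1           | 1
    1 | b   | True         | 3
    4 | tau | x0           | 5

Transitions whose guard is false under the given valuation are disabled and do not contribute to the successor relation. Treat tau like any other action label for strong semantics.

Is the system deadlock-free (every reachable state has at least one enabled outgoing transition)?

Answer: DEADLOCK at state 4

Trace:
R = {0,1,2,3,4}
  0: tau→1  [1 exit(s)]
  1: b→3  b→4  [2 exit(s)]
  2: tau→2  tau→3  [2 exit(s)]
  3: b→3  tau→1  tau→2  [3 exit(s)]
  4: ∅  [no exit]
Path to 4: tau·b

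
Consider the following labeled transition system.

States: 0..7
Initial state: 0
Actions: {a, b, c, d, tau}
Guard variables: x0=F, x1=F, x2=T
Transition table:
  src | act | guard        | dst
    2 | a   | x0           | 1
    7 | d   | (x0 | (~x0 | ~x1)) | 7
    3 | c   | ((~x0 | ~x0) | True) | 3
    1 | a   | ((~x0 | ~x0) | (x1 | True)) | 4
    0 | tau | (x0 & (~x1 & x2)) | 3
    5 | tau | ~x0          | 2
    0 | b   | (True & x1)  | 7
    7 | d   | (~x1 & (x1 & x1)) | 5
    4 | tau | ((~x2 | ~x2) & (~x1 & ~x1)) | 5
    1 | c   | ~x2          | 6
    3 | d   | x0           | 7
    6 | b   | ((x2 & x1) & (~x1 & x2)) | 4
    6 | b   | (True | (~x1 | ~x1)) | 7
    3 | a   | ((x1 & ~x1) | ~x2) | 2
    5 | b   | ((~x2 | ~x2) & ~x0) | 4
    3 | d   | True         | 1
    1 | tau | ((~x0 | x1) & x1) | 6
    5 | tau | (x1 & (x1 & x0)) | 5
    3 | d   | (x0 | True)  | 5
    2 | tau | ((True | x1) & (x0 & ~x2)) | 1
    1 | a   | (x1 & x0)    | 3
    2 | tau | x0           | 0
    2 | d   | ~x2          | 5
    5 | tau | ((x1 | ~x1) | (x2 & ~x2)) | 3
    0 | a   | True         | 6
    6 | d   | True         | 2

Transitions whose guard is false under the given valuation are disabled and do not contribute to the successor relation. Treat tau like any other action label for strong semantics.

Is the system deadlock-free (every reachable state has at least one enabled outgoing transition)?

Answer: DEADLOCK at state 2

Trace:
Reachable = {0,2,6,7}
  0: a→6  [1 exit(s)]
  2: ∅  [no exit]
  6: b→7  d→2  [2 exit(s)]
  7: d→7  [1 exit(s)]
trace reaching 2: a·d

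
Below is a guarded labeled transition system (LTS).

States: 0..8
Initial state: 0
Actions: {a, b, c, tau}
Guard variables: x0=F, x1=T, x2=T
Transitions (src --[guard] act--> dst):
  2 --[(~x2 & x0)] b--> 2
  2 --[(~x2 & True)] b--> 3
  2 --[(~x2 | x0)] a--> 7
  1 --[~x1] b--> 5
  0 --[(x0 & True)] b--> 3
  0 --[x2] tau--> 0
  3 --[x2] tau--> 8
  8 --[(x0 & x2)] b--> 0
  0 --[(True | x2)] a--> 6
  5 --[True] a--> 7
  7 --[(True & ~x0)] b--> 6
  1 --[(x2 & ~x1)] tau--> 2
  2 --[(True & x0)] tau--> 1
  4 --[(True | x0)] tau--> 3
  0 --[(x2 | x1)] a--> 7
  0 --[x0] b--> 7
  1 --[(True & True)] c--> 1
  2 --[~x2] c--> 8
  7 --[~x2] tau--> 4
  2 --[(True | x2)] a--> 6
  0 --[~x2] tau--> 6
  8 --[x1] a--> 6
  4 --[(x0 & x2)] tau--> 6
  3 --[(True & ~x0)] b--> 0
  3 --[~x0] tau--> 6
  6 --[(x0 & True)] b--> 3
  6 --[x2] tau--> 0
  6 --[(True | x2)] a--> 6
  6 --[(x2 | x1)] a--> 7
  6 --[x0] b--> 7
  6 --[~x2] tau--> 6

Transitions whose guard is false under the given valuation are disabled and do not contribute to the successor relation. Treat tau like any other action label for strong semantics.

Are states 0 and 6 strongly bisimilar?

Answer: BISIMILAR

Analysis:
Bisimulation quotient by refinement:
  P[0] = {{0,1,2,3,4,5,6,7,8}}
  P[1] = {{0,6},{1},{2,5,8},{3},{4},{7}}
  P[2] = {{0,6},{1},{2,8},{3},{4},{5},{7}}
stable after 3 split(s): 7 block(s)
[0]={0,6}  [6]={0,6}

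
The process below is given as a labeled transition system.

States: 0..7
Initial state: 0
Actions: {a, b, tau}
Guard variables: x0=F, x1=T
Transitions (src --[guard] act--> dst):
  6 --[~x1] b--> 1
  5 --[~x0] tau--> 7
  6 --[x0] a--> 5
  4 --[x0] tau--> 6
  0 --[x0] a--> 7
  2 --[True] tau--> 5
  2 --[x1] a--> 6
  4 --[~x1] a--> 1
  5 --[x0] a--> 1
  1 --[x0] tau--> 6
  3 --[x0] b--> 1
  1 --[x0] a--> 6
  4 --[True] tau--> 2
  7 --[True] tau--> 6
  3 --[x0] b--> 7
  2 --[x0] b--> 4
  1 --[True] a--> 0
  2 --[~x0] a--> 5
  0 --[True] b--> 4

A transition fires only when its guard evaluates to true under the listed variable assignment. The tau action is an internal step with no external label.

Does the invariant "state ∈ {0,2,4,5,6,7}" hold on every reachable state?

Inv-set: {0,2,4,5,6,7}
Reachable = {0,2,4,5,6,7}
  0: safe
  2: safe
  4: safe
  5: safe
  6: safe
  7: safe

Answer: INVARIANT HOLDS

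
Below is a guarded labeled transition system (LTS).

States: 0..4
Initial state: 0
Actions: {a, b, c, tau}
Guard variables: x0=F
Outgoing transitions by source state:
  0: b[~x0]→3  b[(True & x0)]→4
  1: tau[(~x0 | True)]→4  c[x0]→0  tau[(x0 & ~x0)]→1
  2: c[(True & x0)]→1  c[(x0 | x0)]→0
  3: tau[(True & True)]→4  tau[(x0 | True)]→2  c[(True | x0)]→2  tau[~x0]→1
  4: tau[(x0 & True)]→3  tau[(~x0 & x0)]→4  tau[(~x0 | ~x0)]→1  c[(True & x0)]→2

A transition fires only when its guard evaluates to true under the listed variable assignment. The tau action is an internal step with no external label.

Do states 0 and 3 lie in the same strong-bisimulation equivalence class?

Refine partition for ~:
  round 0: {{0,1,2,3,4}}
  round 1: {{0},{1,4},{2},{3}}
stable after 2 split(s): 4 block(s)
0∈{0}, 3∈{3}

Answer: NOT BISIMILAR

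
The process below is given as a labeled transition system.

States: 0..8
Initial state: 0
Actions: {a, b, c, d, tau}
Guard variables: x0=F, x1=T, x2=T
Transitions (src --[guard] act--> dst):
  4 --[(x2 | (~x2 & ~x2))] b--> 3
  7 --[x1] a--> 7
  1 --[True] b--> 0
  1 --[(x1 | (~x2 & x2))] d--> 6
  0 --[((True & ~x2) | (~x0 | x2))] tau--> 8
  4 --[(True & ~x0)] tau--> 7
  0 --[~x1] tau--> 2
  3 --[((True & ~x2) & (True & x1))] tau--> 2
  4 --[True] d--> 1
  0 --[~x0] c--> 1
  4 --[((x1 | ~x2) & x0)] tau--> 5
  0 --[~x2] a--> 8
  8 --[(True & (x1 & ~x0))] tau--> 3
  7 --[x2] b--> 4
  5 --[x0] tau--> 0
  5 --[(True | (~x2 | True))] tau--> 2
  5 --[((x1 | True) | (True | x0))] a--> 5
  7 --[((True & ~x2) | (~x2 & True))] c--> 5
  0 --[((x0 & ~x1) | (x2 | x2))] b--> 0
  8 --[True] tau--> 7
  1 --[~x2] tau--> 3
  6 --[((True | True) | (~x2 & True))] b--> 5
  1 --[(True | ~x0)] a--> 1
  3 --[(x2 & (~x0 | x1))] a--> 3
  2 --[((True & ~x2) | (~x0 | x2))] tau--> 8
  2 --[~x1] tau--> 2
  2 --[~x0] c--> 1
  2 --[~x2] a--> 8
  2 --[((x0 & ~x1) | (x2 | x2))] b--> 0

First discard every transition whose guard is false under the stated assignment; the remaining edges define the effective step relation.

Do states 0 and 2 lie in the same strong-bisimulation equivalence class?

Compute ~ classes (split until stable):
  round 0: {{0,1,2,3,4,5,6,7,8}}
  round 1: {{0,2},{1},{3},{4},{5},{6},{7},{8}}
Fixed point at round 2; 8 class(es).
class of 0: {0,2}; class of 2: {0,2}

Answer: BISIMILAR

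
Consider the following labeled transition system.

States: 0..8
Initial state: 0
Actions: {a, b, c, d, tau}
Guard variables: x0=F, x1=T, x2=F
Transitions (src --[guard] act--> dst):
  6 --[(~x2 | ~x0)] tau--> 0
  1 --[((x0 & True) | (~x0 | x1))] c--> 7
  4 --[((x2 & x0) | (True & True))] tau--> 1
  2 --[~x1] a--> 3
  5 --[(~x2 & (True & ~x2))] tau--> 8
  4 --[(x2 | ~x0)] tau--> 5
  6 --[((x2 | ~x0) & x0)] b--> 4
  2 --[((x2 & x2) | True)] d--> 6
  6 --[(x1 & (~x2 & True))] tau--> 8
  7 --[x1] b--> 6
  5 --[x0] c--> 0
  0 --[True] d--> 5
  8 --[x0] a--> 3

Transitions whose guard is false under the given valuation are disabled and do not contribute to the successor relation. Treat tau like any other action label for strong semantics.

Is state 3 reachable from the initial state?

9 transition(s) survive guard evaluation.
L0 = {0}
L1 = {5}  cumulative {0,5}
L2 = {8}  cumulative {0,5,8}
R = {0,5,8}

Answer: UNREACHABLE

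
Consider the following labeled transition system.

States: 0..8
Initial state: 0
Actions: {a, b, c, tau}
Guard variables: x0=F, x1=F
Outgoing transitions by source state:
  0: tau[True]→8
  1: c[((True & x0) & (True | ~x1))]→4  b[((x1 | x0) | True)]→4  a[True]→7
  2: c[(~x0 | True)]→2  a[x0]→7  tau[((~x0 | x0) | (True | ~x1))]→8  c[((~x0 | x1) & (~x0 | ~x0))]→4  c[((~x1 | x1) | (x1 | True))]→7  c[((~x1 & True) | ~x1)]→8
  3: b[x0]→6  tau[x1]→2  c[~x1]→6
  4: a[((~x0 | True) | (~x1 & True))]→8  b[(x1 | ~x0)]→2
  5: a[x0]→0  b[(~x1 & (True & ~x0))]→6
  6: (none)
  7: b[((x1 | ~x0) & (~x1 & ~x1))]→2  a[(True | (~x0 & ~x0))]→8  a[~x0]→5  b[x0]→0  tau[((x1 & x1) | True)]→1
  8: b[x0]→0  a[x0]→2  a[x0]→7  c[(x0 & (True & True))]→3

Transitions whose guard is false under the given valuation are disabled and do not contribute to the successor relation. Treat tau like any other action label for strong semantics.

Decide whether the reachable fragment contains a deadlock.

Reach set: {0,8}
  0: tau→8  [1 out]
  8: ∅  [STUCK]
Path to 8: tau

Answer: DEADLOCK at state 8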